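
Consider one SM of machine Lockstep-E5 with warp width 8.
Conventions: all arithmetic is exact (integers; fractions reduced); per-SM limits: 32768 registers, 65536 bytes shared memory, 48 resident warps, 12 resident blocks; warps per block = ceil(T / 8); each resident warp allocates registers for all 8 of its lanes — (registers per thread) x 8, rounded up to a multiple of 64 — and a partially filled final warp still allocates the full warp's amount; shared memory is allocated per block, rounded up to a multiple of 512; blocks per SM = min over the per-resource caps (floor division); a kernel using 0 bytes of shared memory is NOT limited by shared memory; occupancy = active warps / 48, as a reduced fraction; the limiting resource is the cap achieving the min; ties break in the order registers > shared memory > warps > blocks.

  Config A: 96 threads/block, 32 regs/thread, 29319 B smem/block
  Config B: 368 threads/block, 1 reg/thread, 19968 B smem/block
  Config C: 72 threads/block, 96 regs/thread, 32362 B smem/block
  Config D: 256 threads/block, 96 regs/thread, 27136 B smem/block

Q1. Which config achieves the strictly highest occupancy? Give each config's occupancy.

occupancies: A 1/2, B 23/24, C 3/8, D 2/3

Answer: B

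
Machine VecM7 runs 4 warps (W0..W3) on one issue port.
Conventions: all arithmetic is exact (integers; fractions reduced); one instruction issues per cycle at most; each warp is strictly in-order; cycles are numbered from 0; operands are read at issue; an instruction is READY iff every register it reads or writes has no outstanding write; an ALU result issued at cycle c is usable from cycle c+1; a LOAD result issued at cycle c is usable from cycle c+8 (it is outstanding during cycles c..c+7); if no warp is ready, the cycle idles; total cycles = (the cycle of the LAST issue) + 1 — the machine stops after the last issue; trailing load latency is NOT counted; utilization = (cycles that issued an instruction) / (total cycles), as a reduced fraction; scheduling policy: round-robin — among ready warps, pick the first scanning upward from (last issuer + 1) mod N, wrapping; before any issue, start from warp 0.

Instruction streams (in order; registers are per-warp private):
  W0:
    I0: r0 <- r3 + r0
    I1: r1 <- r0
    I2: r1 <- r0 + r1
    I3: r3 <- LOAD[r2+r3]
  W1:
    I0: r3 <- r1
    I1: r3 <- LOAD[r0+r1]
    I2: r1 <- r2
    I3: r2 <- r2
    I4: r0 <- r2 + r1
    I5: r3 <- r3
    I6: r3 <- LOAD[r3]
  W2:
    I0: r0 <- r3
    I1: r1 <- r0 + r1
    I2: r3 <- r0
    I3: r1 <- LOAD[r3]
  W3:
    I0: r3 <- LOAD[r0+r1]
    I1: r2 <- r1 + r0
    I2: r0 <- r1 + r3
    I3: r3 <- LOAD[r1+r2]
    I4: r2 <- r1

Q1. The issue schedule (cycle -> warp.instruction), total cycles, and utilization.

cycle 0: W0.I0
cycle 1: W1.I0
cycle 2: W2.I0
cycle 3: W3.I0
cycle 4: W0.I1
cycle 5: W1.I1
cycle 6: W2.I1
cycle 7: W3.I1
cycle 8: W0.I2
cycle 9: W1.I2
cycle 10: W2.I2
cycle 11: W3.I2
cycle 12: W0.I3
cycle 13: W1.I3
cycle 14: W2.I3
cycle 15: W3.I3
cycle 16: W1.I4
cycle 17: W3.I4
cycle 18: W1.I5
cycle 19: W1.I6

Answer: 20 cycles, utilization 1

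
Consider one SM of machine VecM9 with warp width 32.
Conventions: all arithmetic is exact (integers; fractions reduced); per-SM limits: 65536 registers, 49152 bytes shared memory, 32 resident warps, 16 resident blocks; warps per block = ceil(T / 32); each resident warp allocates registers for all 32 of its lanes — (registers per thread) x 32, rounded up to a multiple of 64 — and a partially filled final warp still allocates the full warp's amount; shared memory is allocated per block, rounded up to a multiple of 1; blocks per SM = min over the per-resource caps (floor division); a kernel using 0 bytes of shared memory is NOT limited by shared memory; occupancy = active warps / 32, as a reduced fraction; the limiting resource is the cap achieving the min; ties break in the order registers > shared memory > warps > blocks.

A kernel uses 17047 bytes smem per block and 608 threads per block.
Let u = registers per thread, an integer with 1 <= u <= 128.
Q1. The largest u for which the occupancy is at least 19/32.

Answer: u = 106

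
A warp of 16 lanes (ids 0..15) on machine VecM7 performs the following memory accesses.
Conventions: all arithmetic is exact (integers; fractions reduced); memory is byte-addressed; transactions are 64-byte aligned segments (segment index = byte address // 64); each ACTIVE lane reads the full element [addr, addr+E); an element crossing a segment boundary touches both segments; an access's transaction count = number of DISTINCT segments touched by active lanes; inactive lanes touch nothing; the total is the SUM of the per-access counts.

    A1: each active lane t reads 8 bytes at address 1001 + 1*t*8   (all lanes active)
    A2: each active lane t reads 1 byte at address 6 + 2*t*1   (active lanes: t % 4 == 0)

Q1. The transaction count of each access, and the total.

A1: 3 transactions
A2: 1 transaction

Answer: 3,1; total 4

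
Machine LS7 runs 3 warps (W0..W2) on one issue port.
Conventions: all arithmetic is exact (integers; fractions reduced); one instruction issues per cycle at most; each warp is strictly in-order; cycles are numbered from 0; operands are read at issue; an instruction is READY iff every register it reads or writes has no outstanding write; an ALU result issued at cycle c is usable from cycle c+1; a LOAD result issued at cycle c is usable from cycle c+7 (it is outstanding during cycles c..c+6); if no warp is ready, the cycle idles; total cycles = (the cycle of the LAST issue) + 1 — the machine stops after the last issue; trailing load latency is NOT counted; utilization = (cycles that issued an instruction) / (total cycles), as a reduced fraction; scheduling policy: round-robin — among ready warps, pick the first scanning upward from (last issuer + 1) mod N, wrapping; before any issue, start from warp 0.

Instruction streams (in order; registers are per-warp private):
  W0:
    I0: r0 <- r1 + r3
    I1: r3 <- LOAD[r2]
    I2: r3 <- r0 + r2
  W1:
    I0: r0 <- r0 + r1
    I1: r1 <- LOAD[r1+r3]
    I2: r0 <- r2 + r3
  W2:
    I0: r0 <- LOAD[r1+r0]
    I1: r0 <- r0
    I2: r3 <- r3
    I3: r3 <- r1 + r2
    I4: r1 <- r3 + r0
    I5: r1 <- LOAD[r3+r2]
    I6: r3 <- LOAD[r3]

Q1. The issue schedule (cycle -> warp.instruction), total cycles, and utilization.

cycle 0: W0.I0
cycle 1: W1.I0
cycle 2: W2.I0
cycle 3: W0.I1
cycle 4: W1.I1
cycle 5: W1.I2
cycle 6: idle
cycle 7: idle
cycle 8: idle
cycle 9: W2.I1
cycle 10: W0.I2
cycle 11: W2.I2
cycle 12: W2.I3
cycle 13: W2.I4
cycle 14: W2.I5
cycle 15: W2.I6

Answer: 16 cycles, utilization 13/16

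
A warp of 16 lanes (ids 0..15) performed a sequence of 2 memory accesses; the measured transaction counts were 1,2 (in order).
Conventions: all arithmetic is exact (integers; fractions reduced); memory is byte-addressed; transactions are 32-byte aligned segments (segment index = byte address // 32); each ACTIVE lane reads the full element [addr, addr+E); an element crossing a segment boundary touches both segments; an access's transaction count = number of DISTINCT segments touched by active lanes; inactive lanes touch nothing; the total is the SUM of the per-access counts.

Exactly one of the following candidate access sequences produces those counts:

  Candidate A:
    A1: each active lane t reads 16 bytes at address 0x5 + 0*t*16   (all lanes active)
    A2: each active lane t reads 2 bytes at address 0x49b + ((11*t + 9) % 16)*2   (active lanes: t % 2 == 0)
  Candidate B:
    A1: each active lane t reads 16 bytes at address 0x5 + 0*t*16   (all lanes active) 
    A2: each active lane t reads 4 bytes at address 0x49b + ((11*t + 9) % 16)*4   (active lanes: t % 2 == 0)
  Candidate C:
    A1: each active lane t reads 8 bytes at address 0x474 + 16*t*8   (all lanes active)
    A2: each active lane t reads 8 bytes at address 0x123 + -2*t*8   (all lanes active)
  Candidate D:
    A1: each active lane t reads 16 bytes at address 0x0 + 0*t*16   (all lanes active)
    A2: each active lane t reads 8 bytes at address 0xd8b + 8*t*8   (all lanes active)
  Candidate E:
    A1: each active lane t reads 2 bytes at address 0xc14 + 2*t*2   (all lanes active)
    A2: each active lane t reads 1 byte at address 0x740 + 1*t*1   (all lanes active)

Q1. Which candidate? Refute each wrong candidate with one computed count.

B: A2 gives 3 transactions, not 2
C: A1 gives 16 transactions, not 1
D: A2 gives 16 transactions, not 2
E: A1 gives 3 transactions, not 1
A: all counts match (1,2)

Answer: A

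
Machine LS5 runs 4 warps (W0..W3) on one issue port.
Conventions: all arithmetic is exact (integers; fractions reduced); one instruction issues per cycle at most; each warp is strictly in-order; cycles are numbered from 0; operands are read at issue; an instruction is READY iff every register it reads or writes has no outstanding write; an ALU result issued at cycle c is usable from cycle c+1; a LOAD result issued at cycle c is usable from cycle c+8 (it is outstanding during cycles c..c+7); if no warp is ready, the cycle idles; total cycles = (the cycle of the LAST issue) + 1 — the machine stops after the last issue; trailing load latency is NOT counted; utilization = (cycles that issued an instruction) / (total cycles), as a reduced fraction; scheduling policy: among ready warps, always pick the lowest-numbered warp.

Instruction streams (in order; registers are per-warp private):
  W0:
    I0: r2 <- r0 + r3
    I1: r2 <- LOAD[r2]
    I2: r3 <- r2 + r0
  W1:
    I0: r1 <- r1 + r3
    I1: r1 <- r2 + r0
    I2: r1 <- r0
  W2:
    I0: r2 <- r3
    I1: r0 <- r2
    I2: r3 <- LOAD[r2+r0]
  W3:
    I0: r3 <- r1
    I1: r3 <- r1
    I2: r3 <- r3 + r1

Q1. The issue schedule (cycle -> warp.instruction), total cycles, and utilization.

cycle 0: W0.I0
cycle 1: W0.I1
cycle 2: W1.I0
cycle 3: W1.I1
cycle 4: W1.I2
cycle 5: W2.I0
cycle 6: W2.I1
cycle 7: W2.I2
cycle 8: W3.I0
cycle 9: W0.I2
cycle 10: W3.I1
cycle 11: W3.I2

Answer: 12 cycles, utilization 1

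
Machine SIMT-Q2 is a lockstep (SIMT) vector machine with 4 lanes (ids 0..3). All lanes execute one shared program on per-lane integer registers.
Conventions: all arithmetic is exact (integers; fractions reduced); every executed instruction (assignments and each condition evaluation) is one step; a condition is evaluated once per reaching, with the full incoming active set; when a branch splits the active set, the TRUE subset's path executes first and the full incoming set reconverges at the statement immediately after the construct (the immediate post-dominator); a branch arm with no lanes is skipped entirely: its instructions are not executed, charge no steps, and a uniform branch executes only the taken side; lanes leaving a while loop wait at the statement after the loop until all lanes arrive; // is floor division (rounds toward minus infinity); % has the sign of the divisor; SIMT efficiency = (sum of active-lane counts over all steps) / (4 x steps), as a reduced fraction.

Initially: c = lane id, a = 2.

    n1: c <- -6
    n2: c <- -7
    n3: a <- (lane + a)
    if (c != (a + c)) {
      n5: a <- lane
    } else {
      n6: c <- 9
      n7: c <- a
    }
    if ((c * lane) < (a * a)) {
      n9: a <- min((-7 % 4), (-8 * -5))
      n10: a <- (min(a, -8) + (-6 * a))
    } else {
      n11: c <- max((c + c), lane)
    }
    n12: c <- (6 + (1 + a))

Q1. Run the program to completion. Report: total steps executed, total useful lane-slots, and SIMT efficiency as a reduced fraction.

Answer: 10 steps, 35 useful, 7/8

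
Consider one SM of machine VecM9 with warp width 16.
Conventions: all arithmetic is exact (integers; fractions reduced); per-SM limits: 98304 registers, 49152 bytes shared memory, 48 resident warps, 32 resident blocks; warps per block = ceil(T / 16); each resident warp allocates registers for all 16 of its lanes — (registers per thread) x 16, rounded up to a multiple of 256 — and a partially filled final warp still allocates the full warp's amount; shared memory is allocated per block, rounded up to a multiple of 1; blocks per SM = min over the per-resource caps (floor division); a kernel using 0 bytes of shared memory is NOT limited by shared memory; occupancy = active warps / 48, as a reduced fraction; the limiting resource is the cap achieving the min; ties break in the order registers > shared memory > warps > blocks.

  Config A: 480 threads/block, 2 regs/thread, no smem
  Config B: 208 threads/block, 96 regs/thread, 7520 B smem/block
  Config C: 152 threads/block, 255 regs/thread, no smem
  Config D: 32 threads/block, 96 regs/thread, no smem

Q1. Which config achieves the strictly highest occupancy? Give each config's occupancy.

occupancies: A 5/8, B 13/16, C 5/12, D 1

Answer: D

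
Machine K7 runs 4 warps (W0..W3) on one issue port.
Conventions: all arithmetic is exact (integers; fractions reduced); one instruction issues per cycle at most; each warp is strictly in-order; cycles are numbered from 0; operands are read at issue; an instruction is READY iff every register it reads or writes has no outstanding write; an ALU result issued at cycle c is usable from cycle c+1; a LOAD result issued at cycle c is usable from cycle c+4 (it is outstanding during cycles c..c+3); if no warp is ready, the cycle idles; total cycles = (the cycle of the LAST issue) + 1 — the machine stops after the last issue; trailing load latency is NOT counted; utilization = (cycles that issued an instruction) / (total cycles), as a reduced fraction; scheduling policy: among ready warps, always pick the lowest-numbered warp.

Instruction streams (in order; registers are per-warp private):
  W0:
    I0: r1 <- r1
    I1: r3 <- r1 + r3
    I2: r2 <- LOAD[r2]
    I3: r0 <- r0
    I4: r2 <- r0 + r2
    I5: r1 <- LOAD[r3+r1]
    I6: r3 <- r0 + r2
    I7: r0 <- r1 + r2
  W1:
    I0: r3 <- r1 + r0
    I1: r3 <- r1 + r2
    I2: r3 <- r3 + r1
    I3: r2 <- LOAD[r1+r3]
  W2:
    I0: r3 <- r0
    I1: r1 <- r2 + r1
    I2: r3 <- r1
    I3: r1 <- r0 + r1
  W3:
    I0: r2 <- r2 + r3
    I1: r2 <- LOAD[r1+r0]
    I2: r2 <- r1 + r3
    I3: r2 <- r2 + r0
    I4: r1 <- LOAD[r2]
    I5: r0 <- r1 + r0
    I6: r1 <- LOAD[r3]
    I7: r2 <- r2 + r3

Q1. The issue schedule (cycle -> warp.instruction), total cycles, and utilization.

cycle 0: W0.I0
cycle 1: W0.I1
cycle 2: W0.I2
cycle 3: W0.I3
cycle 4: W1.I0
cycle 5: W1.I1
cycle 6: W0.I4
cycle 7: W0.I5
cycle 8: W0.I6
cycle 9: W1.I2
cycle 10: W1.I3
cycle 11: W0.I7
cycle 12: W2.I0
cycle 13: W2.I1
cycle 14: W2.I2
cycle 15: W2.I3
cycle 16: W3.I0
cycle 17: W3.I1
cycle 18: idle
cycle 19: idle
cycle 20: idle
cycle 21: W3.I2
cycle 22: W3.I3
cycle 23: W3.I4
cycle 24: idle
cycle 25: idle
cycle 26: idle
cycle 27: W3.I5
cycle 28: W3.I6
cycle 29: W3.I7

Answer: 30 cycles, utilization 4/5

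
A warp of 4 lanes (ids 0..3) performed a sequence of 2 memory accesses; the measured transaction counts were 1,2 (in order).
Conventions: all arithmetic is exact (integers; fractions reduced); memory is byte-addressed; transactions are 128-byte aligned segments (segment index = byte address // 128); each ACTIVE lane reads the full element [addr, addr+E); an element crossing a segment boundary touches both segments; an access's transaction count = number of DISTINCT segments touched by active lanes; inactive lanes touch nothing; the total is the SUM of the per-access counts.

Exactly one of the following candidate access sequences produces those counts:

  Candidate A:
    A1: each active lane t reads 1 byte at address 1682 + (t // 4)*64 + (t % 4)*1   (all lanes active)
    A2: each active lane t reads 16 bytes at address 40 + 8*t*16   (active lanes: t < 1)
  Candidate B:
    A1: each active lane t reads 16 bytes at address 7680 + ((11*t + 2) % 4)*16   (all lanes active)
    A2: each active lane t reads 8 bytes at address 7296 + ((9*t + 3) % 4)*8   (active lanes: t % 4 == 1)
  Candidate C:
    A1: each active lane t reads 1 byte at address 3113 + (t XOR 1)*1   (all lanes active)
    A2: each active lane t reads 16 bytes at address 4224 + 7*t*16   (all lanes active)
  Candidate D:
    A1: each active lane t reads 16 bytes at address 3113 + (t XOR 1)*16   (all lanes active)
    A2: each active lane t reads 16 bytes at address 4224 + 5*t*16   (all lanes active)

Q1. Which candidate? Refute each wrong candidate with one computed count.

A: A2 gives 1 transaction, not 2
B: A2 gives 1 transaction, not 2
C: A2 gives 3 transactions, not 2
D: all counts match (1,2)

Answer: D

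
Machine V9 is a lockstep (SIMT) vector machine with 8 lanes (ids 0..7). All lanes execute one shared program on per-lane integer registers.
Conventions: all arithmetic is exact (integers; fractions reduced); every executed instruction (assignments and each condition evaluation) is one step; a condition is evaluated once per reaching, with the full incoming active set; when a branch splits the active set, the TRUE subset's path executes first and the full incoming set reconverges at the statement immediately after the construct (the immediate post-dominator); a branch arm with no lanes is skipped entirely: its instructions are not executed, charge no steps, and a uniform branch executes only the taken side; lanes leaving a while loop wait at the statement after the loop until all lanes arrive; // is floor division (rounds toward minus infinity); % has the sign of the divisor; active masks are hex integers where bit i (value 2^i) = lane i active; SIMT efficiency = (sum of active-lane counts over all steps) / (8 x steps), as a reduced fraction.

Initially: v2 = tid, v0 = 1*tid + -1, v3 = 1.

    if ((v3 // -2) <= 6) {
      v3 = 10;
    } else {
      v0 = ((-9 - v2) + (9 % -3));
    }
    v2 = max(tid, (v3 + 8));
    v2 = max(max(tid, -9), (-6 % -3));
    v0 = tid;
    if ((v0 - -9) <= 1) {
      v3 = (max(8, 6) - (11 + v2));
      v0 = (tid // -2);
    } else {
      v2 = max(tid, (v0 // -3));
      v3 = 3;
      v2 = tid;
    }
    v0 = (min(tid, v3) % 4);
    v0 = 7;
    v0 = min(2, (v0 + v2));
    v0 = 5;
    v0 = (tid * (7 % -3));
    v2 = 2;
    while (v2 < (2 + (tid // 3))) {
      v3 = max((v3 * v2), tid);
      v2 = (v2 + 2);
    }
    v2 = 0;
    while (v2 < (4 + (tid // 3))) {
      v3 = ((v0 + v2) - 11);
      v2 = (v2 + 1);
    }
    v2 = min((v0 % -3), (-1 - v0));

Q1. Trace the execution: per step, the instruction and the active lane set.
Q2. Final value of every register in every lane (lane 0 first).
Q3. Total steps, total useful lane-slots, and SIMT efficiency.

step 0: eval ((v3 // -2) <= 6)       0xff
step 1: v3 <- 10                     0xff
step 2: v2 <- max(tid, (v3 + 8))     0xff
step 3: v2 <- max(max(tid, -9), (-6 % -3)) 0xff
step 4: v0 <- tid                    0xff
step 5: eval ((v0 - -9) <= 1)        0xff
step 6: v2 <- max(tid, (v0 // -3))   0xff
step 7: v3 <- 3                      0xff
step 8: v2 <- tid                    0xff
step 9: v0 <- (min(tid, v3) % 4)     0xff
step 10: v0 <- 7                      0xff
step 11: v0 <- min(2, (v0 + v2))      0xff
step 12: v0 <- 5                      0xff
step 13: v0 <- (tid * (7 % -3))       0xff
step 14: v2 <- 2                      0xff
step 15: eval (v2 < (2 + (tid // 3))) 0xff
step 16: v3 <- max((v3 * v2), tid)    0xf8
step 17: v2 <- (v2 + 2)               0xf8
step 18: eval (v2 < (2 + (tid // 3))) 0xf8
step 19: v2 <- 0                      0xff
step 20: eval (v2 < (4 + (tid // 3))) 0xff
step 21: v3 <- ((v0 + v2) - 11)       0xff
step 22: v2 <- (v2 + 1)               0xff
step 23: eval (v2 < (4 + (tid // 3))) 0xff
step 24: v3 <- ((v0 + v2) - 11)       0xff
step 25: v2 <- (v2 + 1)               0xff
step 26: eval (v2 < (4 + (tid // 3))) 0xff
step 27: v3 <- ((v0 + v2) - 11)       0xff
step 28: v2 <- (v2 + 1)               0xff
step 29: eval (v2 < (4 + (tid // 3))) 0xff
step 30: v3 <- ((v0 + v2) - 11)       0xff
step 31: v2 <- (v2 + 1)               0xff
step 32: eval (v2 < (4 + (tid // 3))) 0xff
step 33: v3 <- ((v0 + v2) - 11)       0xf8
step 34: v2 <- (v2 + 1)               0xf8
step 35: eval (v2 < (4 + (tid // 3))) 0xf8
step 36: v3 <- ((v0 + v2) - 11)       0xc0
step 37: v2 <- (v2 + 1)               0xc0
step 38: eval (v2 < (4 + (tid // 3))) 0xc0
step 39: v2 <- min((v0 % -3), (-1 - v0)) 0xff

Answer: 40 steps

v2: -1,-2,-1,0,-2,-1,0,-2
v0: 0,-2,-4,-6,-8,-10,-12,-14
v3: -8,-10,-12,-13,-15,-17,-18,-20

steps = 40; useful = 284; efficiency = 284/320 = 71/80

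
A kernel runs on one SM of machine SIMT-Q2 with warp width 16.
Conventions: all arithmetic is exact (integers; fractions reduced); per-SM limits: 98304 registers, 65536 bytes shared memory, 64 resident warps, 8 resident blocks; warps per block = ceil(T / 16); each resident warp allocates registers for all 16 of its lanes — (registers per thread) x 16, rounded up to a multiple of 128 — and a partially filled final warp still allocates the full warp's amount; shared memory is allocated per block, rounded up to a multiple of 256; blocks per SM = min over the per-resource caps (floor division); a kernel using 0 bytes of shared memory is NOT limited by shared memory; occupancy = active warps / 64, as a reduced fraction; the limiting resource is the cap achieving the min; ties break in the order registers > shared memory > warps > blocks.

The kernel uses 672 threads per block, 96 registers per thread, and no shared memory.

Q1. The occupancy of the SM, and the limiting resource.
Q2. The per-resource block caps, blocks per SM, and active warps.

Answer: occupancy 21/32, limited by registers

registers: 1 block
shared memory: no limit (kernel uses none)
warps: 1 block
blocks: 8 blocks

Answer: 1 block, 42 active warps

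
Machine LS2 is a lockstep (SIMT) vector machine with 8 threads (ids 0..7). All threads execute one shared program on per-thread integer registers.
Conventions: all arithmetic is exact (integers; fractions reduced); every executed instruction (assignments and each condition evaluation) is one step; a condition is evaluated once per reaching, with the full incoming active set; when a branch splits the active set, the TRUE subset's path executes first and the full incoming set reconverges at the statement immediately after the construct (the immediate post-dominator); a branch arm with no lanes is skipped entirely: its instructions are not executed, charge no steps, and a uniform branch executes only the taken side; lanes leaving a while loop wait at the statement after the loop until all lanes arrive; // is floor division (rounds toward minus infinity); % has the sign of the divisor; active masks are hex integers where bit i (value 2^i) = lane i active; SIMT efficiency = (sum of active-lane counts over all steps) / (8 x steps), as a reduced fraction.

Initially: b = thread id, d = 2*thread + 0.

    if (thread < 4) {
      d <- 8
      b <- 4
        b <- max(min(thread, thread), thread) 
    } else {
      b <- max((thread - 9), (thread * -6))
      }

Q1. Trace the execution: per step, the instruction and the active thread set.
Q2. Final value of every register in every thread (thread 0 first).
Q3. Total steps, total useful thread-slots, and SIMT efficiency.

step 0: eval (thread < 4)            0xff
step 1: d <- 8                       0x0f
step 2: b <- 4                       0x0f
step 3: b <- max(min(thread, thread), thread) 0x0f
step 4: b <- max((thread - 9), (thread * -6)) 0xf0

Answer: 5 steps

b: 0,1,2,3,-5,-4,-3,-2
d: 8,8,8,8,8,10,12,14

steps = 5; useful = 24; efficiency = 24/40 = 3/5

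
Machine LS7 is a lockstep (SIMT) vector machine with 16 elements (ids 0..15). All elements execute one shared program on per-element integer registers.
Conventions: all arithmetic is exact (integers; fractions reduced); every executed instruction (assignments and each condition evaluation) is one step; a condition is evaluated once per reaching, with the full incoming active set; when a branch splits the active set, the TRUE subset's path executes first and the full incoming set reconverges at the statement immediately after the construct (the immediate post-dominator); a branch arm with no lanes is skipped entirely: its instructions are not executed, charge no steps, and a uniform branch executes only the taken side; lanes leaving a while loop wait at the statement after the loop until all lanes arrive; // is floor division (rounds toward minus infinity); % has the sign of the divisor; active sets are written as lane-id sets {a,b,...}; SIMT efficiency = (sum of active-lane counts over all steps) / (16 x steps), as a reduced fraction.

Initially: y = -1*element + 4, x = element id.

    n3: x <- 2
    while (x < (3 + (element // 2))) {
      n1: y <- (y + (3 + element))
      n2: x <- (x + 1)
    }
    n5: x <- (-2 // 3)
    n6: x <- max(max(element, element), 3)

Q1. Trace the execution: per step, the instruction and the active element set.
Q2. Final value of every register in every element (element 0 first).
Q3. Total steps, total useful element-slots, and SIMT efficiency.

step 0: x <- 2                       {0,1,2,3,4,5,6,7,8,9,10,11,12,13,14,15}
step 1: eval (x < (3 + (element // 2))) {0,1,2,3,4,5,6,7,8,9,10,11,12,13,14,15}
step 2: y <- (y + (3 + element))     {0,1,2,3,4,5,6,7,8,9,10,11,12,13,14,15}
step 3: x <- (x + 1)                 {0,1,2,3,4,5,6,7,8,9,10,11,12,13,14,15}
step 4: eval (x < (3 + (element // 2))) {0,1,2,3,4,5,6,7,8,9,10,11,12,13,14,15}
step 5: y <- (y + (3 + element))     {2,3,4,5,6,7,8,9,10,11,12,13,14,15}
step 6: x <- (x + 1)                 {2,3,4,5,6,7,8,9,10,11,12,13,14,15}
step 7: eval (x < (3 + (element // 2))) {2,3,4,5,6,7,8,9,10,11,12,13,14,15}
step 8: y <- (y + (3 + element))     {4,5,6,7,8,9,10,11,12,13,14,15}
step 9: x <- (x + 1)                 {4,5,6,7,8,9,10,11,12,13,14,15}
step 10: eval (x < (3 + (element // 2))) {4,5,6,7,8,9,10,11,12,13,14,15}
step 11: y <- (y + (3 + element))     {6,7,8,9,10,11,12,13,14,15}
step 12: x <- (x + 1)                 {6,7,8,9,10,11,12,13,14,15}
step 13: eval (x < (3 + (element // 2))) {6,7,8,9,10,11,12,13,14,15}
step 14: y <- (y + (3 + element))     {8,9,10,11,12,13,14,15}
step 15: x <- (x + 1)                 {8,9,10,11,12,13,14,15}
step 16: eval (x < (3 + (element // 2))) {8,9,10,11,12,13,14,15}
step 17: y <- (y + (3 + element))     {10,11,12,13,14,15}
step 18: x <- (x + 1)                 {10,11,12,13,14,15}
step 19: eval (x < (3 + (element // 2))) {10,11,12,13,14,15}
step 20: y <- (y + (3 + element))     {12,13,14,15}
step 21: x <- (x + 1)                 {12,13,14,15}
step 22: eval (x < (3 + (element // 2))) {12,13,14,15}
step 23: y <- (y + (3 + element))     {14,15}
step 24: x <- (x + 1)                 {14,15}
step 25: eval (x < (3 + (element // 2))) {14,15}
step 26: x <- (-2 // 3)               {0,1,2,3,4,5,6,7,8,9,10,11,12,13,14,15}
step 27: x <- max(max(element, element), 3) {0,1,2,3,4,5,6,7,8,9,10,11,12,13,14,15}

Answer: 28 steps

y: 7,7,12,13,21,23,34,37,51,55,72,77,97,103,126,133
x: 3,3,3,3,4,5,6,7,8,9,10,11,12,13,14,15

steps = 28; useful = 280; efficiency = 280/448 = 5/8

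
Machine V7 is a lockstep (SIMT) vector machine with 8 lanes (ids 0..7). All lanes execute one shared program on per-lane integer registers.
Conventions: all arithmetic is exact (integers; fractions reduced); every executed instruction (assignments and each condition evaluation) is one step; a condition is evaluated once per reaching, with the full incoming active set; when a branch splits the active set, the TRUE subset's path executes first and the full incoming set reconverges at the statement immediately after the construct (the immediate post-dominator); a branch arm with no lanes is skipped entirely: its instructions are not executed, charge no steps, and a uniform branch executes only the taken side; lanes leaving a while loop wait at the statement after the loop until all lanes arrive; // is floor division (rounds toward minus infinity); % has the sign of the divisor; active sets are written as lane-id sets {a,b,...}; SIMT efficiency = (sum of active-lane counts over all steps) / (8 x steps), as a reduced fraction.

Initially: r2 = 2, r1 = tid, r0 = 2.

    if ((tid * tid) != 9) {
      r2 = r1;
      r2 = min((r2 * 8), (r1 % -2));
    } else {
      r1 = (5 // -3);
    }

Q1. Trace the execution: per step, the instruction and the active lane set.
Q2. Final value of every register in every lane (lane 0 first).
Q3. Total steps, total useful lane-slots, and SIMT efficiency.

step 0: eval ((tid * tid) != 9)      {0,1,2,3,4,5,6,7}
step 1: r2 <- r1                     {0,1,2,4,5,6,7}
step 2: r2 <- min((r2 * 8), (r1 % -2)) {0,1,2,4,5,6,7}
step 3: r1 <- (5 // -3)              {3}

Answer: 4 steps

r2: 0,-1,0,2,0,-1,0,-1
r1: 0,1,2,-2,4,5,6,7
r0: 2,2,2,2,2,2,2,2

steps = 4; useful = 23; efficiency = 23/32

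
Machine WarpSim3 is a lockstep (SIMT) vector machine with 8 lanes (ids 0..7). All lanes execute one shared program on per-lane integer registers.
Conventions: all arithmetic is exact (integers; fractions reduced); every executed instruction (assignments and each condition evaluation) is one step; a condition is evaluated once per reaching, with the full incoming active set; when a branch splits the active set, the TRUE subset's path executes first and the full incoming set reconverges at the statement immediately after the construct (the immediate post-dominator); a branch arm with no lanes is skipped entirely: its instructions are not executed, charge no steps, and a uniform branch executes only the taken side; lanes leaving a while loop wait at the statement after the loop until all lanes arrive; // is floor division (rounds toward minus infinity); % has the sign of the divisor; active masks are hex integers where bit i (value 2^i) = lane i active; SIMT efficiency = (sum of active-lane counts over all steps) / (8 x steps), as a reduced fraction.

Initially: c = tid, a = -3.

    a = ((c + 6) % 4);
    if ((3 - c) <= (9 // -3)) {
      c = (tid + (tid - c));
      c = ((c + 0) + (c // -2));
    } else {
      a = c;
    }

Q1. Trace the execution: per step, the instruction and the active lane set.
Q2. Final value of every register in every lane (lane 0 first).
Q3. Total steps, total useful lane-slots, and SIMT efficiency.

step 0: a <- ((c + 6) % 4)           0xff
step 1: eval ((3 - c) <= (9 // -3))  0xff
step 2: c <- (tid + (tid - c))       0xc0
step 3: c <- ((c + 0) + (c // -2))   0xc0
step 4: a <- c                       0x3f

Answer: 5 steps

c: 0,1,2,3,4,5,3,3
a: 0,1,2,3,4,5,0,1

steps = 5; useful = 26; efficiency = 26/40 = 13/20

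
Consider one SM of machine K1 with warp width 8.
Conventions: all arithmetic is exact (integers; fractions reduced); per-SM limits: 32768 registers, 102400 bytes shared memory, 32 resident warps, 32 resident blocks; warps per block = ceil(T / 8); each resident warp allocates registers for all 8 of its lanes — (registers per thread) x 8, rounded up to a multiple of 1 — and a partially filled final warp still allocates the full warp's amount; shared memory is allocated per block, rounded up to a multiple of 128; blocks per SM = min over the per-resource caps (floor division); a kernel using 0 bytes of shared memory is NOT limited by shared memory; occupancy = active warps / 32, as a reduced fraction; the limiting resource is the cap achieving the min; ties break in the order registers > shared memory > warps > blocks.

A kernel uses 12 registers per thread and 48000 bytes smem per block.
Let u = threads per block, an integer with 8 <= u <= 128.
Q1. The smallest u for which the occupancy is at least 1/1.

Answer: u = 121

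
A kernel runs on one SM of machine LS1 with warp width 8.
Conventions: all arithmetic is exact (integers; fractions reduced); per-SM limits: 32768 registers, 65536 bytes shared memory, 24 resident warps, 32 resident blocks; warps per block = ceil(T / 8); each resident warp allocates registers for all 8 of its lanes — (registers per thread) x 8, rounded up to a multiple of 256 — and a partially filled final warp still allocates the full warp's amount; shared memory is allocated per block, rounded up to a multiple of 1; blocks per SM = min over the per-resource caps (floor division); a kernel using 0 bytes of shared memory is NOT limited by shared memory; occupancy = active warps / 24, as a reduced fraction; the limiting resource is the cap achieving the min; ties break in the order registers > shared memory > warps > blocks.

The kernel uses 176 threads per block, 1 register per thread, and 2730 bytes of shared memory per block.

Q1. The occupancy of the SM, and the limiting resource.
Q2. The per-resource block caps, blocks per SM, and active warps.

Answer: occupancy 11/12, limited by warps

registers: 5 blocks
shared memory: 24 blocks
warps: 1 block
blocks: 32 blocks

Answer: 1 block, 22 active warps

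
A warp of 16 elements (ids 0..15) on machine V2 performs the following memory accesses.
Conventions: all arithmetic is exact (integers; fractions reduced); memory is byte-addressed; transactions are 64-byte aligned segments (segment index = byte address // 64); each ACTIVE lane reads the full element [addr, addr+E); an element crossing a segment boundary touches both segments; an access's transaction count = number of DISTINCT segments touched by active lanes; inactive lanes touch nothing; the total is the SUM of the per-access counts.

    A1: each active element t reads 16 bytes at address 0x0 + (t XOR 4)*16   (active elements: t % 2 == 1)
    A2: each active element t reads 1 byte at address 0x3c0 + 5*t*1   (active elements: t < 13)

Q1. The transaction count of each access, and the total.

A1: 4 transactions
A2: 1 transaction

Answer: 4,1; total 5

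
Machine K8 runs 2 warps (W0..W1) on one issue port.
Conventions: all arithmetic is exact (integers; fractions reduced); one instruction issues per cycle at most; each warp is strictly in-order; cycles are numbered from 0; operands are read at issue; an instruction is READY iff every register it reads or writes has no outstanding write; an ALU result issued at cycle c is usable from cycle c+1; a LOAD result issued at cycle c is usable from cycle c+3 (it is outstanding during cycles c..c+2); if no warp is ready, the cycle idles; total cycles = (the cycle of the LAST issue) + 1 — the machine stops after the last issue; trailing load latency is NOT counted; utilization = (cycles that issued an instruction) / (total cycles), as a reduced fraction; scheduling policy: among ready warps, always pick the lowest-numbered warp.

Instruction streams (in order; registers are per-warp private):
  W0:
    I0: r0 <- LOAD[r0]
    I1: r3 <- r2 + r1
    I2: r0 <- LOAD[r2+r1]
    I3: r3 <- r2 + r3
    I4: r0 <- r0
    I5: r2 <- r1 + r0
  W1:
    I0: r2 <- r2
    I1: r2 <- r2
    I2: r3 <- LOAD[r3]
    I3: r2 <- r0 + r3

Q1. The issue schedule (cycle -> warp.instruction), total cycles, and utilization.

cycle 0: W0.I0
cycle 1: W0.I1
cycle 2: W1.I0
cycle 3: W0.I2
cycle 4: W0.I3
cycle 5: W1.I1
cycle 6: W0.I4
cycle 7: W0.I5
cycle 8: W1.I2
cycle 9: idle
cycle 10: idle
cycle 11: W1.I3

Answer: 12 cycles, utilization 5/6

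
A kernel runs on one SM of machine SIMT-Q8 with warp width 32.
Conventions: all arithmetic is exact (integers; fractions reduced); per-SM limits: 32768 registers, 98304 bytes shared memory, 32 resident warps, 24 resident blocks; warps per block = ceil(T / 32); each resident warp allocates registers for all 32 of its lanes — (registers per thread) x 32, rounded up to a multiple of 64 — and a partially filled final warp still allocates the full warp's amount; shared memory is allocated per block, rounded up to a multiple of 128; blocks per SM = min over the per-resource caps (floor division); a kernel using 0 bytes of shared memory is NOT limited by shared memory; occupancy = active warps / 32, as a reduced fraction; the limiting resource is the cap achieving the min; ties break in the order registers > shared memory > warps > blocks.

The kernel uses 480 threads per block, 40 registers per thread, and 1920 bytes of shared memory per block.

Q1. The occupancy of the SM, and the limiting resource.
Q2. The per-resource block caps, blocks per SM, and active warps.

Answer: occupancy 15/32, limited by registers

registers: 1 block
shared memory: 51 blocks
warps: 2 blocks
blocks: 24 blocks

Answer: 1 block, 15 active warps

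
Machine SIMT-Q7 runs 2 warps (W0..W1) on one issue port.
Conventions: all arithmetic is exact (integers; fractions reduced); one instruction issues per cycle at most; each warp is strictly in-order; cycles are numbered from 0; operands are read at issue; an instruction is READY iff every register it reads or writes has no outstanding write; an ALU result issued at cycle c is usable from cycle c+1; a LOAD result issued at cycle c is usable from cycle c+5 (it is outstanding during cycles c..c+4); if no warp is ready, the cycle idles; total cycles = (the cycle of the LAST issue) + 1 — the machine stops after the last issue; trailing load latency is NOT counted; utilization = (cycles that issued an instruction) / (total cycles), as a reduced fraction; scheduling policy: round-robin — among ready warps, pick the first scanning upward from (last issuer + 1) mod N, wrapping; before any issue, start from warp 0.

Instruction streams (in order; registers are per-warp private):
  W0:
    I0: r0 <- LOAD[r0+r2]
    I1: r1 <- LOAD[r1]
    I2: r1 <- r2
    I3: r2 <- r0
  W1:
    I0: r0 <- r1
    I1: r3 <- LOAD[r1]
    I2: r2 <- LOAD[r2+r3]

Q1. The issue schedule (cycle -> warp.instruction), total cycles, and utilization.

cycle 0: W0.I0
cycle 1: W1.I0
cycle 2: W0.I1
cycle 3: W1.I1
cycle 4: idle
cycle 5: idle
cycle 6: idle
cycle 7: W0.I2
cycle 8: W1.I2
cycle 9: W0.I3

Answer: 10 cycles, utilization 7/10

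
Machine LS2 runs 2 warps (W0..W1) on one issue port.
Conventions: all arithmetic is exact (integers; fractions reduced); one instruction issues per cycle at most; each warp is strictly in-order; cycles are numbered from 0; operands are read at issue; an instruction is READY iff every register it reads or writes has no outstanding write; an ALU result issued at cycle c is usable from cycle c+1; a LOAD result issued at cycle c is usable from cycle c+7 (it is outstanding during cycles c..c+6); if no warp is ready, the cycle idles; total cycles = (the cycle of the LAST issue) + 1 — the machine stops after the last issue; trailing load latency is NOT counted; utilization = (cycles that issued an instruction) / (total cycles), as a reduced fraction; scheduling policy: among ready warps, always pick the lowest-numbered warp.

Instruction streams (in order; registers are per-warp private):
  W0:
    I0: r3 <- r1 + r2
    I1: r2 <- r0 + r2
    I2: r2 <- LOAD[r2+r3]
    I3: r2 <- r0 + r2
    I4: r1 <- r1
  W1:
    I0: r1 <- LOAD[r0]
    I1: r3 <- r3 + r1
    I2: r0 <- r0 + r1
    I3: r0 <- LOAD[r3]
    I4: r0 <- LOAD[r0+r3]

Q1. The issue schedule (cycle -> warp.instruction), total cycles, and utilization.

cycle 0: W0.I0
cycle 1: W0.I1
cycle 2: W0.I2
cycle 3: W1.I0
cycle 4: idle
cycle 5: idle
cycle 6: idle
cycle 7: idle
cycle 8: idle
cycle 9: W0.I3
cycle 10: W0.I4
cycle 11: W1.I1
cycle 12: W1.I2
cycle 13: W1.I3
cycle 14: idle
cycle 15: idle
cycle 16: idle
cycle 17: idle
cycle 18: idle
cycle 19: idle
cycle 20: W1.I4

Answer: 21 cycles, utilization 10/21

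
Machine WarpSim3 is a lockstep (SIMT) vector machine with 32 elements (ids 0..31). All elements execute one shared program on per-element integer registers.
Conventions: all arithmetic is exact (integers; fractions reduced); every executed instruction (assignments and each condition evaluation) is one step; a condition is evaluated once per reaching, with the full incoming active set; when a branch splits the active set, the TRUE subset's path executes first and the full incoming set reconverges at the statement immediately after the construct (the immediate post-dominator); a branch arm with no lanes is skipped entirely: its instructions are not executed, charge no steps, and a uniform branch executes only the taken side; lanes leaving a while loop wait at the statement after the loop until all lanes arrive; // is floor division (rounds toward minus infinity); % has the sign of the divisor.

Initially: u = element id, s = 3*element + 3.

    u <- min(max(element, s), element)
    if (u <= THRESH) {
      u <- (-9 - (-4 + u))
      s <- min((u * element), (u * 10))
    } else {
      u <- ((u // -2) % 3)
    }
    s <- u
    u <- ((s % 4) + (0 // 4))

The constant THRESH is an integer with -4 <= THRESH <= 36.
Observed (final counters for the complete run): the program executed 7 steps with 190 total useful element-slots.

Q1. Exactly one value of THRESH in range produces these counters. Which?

Answer: THRESH = 29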